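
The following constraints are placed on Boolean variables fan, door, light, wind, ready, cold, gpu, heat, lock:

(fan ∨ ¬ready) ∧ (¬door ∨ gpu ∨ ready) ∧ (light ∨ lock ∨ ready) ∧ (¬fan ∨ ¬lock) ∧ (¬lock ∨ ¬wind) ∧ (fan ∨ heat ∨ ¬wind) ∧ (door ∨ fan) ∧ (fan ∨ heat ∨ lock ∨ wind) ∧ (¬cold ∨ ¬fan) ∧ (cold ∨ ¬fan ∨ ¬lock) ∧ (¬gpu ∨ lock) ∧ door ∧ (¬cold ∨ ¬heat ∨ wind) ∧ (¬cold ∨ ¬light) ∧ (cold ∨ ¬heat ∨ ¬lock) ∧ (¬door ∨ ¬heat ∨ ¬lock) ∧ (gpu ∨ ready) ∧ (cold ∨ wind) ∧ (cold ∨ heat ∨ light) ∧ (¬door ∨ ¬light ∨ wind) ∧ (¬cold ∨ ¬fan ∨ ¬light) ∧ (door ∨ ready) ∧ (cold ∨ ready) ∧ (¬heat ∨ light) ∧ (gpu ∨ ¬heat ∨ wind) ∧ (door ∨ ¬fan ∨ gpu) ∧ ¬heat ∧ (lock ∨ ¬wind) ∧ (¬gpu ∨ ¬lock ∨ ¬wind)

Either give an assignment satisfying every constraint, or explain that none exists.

Unit clause (door) forces door = True.
Unit clause (¬heat) forces heat = False.
Set fan = False.
  then (fan ∨ ¬ready) forces ready = False.
  then (¬door ∨ gpu ∨ ready) forces gpu = True.
  then (fan ∨ heat ∨ ¬wind) forces wind = False.
  then (fan ∨ heat ∨ lock ∨ wind) forces lock = True.
  then (cold ∨ wind) forces cold = True.
  then (¬door ∨ ¬light ∨ wind) forces light = False.
All clauses satisfied.

fan=F; door=T; light=F; wind=F; ready=F; cold=T; gpu=T; heat=F; lock=T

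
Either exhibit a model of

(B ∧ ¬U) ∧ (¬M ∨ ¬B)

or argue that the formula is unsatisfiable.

M=F, U=F, B=T

  B ∧ ¬U = True
    ¬U = True
  ¬M ∨ ¬B = True
    ¬M = True
    ¬B = False
Both conjuncts True, so the formula holds.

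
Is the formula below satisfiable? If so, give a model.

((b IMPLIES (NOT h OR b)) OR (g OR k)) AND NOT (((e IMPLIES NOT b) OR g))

g=F; k=T; e=T; b=T; h=T

  (b IMPLIES (NOT h OR b)) OR (g OR k) = True
    b IMPLIES (NOT h OR b) = True
      NOT h OR b = True
        NOT h = False
    g OR k = True
  NOT (((e IMPLIES NOT b) OR g)) = True
    (e IMPLIES NOT b) OR g = False
      e IMPLIES NOT b = False
        NOT b = False
Both conjuncts True, so the formula holds.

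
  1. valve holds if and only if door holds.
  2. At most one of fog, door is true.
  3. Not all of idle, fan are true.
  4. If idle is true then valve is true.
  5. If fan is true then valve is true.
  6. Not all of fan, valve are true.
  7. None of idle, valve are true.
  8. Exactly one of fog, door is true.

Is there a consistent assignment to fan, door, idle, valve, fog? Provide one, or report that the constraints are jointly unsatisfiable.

fan = False; door = False; idle = False; valve = False; fog = True

  (1) valve=F, door=F — same ✓
  (2) {fog, door}: 1 true — at most one ✓
  (3) {idle, fan}: 0/2 true — not all ✓
  (4) idle=F ⇒ valve: vacuous ✓
  (5) fan=F ⇒ valve: vacuous ✓
  (6) {fan, valve}: 0/2 true — not all ✓
  (7) {idle, valve}: 0 true — none ✓
  (8) {fog, door}: 1 true — exactly one ✓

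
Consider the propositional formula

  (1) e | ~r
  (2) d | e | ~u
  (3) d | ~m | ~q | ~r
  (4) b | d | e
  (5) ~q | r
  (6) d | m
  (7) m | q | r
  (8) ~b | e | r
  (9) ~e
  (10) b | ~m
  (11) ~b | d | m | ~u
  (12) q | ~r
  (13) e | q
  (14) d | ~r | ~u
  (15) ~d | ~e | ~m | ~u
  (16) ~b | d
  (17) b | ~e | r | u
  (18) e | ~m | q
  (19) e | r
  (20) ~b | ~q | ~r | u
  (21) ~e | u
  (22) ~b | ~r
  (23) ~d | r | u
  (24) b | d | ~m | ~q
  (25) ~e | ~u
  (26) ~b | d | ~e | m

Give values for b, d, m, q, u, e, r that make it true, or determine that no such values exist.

Case e = True:
  Clause (~e) is falsified — contradiction.
Case e = False:
  (e | ~r) forces r = False.
  Clause (e | r) is falsified — contradiction.
Both cases fail, so the formula is unsatisfiable.

UNSATISFIABLE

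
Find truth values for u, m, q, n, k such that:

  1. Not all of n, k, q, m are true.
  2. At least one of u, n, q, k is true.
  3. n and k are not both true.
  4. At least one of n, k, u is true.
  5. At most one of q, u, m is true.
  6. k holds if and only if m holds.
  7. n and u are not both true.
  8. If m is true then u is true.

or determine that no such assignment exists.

u = False, m = False, q = True, n = True, k = False

  (1) {n, k, q, m}: 2/4 true — not all ✓
  (2) {u, n, q, k}: 2 true — at least one ✓
  (3) n=T, k=F — not both ✓
  (4) {n, k, u}: 1 true — at least one ✓
  (5) {q, u, m}: 1 true — at most one ✓
  (6) k=F, m=F — same ✓
  (7) n=T, u=F — not both ✓
  (8) m=F ⇒ u: vacuous ✓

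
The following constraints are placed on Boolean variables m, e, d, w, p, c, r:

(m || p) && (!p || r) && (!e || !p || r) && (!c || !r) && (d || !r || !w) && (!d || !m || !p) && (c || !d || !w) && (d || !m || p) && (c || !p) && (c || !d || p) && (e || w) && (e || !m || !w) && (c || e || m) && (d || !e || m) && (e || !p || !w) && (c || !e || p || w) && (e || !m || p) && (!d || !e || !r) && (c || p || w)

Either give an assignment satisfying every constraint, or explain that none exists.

m: True, e: True, d: True, w: False, p: False, c: True, r: False

Set m = True.
Try e = False:
  (e || w) forces w = True.
  clause (e || !m || !w) is falsified — backtrack.
So e = True.
Set d = True.
  then (!d || !m || !p) forces p = False.
  then (c || !d || p) forces c = True.
  then (!d || !e || !r) forces r = False.
Set w = False.
All clauses satisfied.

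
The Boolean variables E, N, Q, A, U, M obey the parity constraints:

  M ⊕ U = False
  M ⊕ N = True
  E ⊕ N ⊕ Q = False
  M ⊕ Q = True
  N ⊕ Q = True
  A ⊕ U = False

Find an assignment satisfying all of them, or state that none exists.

No satisfying assignment exists.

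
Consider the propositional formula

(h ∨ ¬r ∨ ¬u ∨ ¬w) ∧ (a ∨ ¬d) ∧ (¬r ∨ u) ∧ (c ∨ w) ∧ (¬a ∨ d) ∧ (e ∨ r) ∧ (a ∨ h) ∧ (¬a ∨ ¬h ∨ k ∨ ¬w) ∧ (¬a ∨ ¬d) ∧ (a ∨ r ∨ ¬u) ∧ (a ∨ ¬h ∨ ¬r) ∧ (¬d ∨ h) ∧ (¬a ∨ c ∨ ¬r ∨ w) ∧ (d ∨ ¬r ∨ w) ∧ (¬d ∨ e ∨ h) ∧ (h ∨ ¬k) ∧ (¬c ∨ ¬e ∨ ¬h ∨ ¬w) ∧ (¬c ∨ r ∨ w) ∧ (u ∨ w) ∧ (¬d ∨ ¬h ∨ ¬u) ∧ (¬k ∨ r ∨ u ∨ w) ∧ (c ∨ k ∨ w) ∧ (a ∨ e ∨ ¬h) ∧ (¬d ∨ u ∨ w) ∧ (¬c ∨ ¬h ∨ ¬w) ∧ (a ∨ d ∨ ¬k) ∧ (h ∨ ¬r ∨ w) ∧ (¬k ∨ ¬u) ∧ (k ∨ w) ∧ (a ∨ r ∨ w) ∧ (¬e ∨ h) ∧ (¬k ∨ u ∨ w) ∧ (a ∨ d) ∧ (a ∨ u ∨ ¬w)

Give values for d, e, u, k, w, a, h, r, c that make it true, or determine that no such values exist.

No satisfying assignment exists.

Case d = True:
  (a ∨ ¬d) forces a = True.
  Clause (¬a ∨ ¬d) is falsified — contradiction.
Case d = False:
  (¬a ∨ d) forces a = False.
  Clause (a ∨ d) is falsified — contradiction.
Both cases fail, so the formula is unsatisfiable.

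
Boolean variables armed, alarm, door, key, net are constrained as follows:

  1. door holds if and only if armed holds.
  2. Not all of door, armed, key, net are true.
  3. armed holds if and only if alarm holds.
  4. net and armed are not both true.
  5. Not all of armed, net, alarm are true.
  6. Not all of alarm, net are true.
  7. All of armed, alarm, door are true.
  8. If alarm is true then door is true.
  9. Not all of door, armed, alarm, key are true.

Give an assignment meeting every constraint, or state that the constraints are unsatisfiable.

armed = True, alarm = True, door = True, key = False, net = False

  (1) door=T, armed=T — same ✓
  (2) {door, armed, key, net}: 2/4 true — not all ✓
  (3) armed=T, alarm=T — same ✓
  (4) net=F, armed=T — not both ✓
  (5) {armed, net, alarm}: 2/3 true — not all ✓
  (6) {alarm, net}: 1/2 true — not all ✓
  (7) {armed, alarm, door}: all 3 true ✓
  (8) alarm=T ⇒ door: T ✓
  (9) {door, armed, alarm, key}: 3/4 true — not all ✓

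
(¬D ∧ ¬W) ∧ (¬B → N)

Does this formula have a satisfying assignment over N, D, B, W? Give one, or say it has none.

N: True, D: False, B: True, W: False

  ¬D ∧ ¬W = True
    ¬D = True
    ¬W = True
  ¬B → N = True
    ¬B = False
Both conjuncts True, so the formula holds.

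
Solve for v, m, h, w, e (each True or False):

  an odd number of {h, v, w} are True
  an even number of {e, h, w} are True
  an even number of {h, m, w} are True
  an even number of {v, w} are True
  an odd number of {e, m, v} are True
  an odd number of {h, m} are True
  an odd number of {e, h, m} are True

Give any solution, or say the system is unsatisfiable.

v=T; m=F; h=T; w=T; e=F

{h, v, w}: 3 true → odd ✓
{e, h, w}: 2 true → even ✓
{h, m, w}: 2 true → even ✓
{v, w}: 2 true → even ✓
{e, m, v}: 1 true → odd ✓
{h, m}: 1 true → odd ✓
{e, h, m}: 1 true → odd ✓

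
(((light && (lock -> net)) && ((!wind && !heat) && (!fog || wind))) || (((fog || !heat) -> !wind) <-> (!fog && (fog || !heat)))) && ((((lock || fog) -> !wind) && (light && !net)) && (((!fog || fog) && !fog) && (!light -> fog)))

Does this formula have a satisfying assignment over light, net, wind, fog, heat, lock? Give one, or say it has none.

light=T, net=F, wind=F, fog=F, heat=F, lock=T

  ((light && (lock -> net)) && ((!wind && !heat) && (!fog || wind))) || (((fog || !heat) -> !wind) <-> (!fog && (fog || !heat))) = True
    (light && (lock -> net)) && ((!wind && !heat) && (!fog || wind)) = False
      light && (lock -> net) = False
        lock -> net = False
      (!wind && !heat) && (!fog || wind) = True
        !wind && !heat = True
          !wind = True
          !heat = True
        !fog || wind = True
          !fog = True
    ((fog || !heat) -> !wind) <-> (!fog && (fog || !heat)) = True
      (fog || !heat) -> !wind = True
        fog || !heat = True
          !heat = True
        !wind = True
      !fog && (fog || !heat) = True
        !fog = True
        fog || !heat = True
          !heat = True
  (((lock || fog) -> !wind) && (light && !net)) && (((!fog || fog) && !fog) && (!light -> fog)) = True
    ((lock || fog) -> !wind) && (light && !net) = True
      (lock || fog) -> !wind = True
        lock || fog = True
        !wind = True
      light && !net = True
        !net = True
    ((!fog || fog) && !fog) && (!light -> fog) = True
      (!fog || fog) && !fog = True
        !fog || fog = True
          !fog = True
        !fog = True
      !light -> fog = True
        !light = False
Both conjuncts True, so the formula holds.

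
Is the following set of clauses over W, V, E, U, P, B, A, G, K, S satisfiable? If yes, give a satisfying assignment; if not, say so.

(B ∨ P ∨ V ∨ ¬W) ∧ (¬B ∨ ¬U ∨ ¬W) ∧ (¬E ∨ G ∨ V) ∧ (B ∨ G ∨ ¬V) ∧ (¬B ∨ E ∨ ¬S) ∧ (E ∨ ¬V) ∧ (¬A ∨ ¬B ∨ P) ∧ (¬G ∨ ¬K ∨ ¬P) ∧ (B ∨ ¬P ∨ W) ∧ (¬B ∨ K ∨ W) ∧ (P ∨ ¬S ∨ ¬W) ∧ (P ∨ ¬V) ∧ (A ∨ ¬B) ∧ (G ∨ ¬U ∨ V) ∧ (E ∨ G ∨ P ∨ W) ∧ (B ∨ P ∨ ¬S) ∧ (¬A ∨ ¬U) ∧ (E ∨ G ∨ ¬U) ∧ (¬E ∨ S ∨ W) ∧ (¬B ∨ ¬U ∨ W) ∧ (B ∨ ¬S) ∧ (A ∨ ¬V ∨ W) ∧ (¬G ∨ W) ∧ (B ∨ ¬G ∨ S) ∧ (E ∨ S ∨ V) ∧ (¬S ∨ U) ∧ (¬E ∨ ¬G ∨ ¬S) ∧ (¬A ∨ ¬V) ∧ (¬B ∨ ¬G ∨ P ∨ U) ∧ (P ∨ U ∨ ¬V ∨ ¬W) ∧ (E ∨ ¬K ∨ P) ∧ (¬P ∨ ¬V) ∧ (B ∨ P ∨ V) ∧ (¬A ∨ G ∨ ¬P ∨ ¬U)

W=T; V=F; E=T; U=F; P=T; B=T; A=T; G=T; K=F; S=F

Set W = True.
Try V = True:
  (E ∨ ¬V) forces E = True.
  (P ∨ ¬V) forces P = True.
  clause (¬P ∨ ¬V) is falsified — backtrack.
So V = False.
Try E = False:
  (E ∨ S ∨ V) forces S = True.
  (¬B ∨ E ∨ ¬S) forces B = False.
  clause (B ∨ ¬S) is falsified — backtrack.
So E = True.
  then (¬E ∨ G ∨ V) forces G = True.
  then (¬E ∨ ¬G ∨ ¬S) forces S = False.
  then (B ∨ ¬G ∨ S) forces B = True.
  then (¬B ∨ ¬U ∨ ¬W) forces U = False.
  then (A ∨ ¬B) forces A = True.
  then (¬B ∨ ¬G ∨ P ∨ U) forces P = True.
  then (¬G ∨ ¬K ∨ ¬P) forces K = False.
All clauses satisfied.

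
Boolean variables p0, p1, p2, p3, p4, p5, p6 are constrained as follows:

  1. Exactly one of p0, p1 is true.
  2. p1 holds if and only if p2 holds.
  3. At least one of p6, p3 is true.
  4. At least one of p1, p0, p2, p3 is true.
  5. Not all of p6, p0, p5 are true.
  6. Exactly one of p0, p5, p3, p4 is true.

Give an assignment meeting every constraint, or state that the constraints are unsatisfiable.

p0=F; p1=T; p2=T; p3=F; p4=T; p5=F; p6=T

  (1) {p0, p1}: 1 true — exactly one ✓
  (2) p1=T, p2=T — same ✓
  (3) {p6, p3}: 1 true — at least one ✓
  (4) {p1, p0, p2, p3}: 2 true — at least one ✓
  (5) {p6, p0, p5}: 1/3 true — not all ✓
  (6) {p0, p5, p3, p4}: 1 true — exactly one ✓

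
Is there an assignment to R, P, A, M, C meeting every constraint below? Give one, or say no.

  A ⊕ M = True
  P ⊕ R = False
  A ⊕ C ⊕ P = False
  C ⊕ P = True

R: False, P: False, A: True, M: False, C: True

A ⊕ M = T ⊕ F = True ✓
P ⊕ R = F ⊕ F = False ✓
A ⊕ C ⊕ P = T ⊕ T ⊕ F = False ✓
C ⊕ P = T ⊕ F = True ✓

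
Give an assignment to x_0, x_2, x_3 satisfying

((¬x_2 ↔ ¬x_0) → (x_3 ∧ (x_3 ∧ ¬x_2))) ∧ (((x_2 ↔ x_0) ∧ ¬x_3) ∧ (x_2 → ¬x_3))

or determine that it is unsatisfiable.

Case x_3 = True: the conjunct ¬x_3 is False.
Case x_3 = False: the formula simplifies to ¬((¬x_2 ↔ ¬x_0)) ∧ (x_2 ↔ x_0).
  x_0 = True: simplifies to ¬x_2 ∧ x_2.
    x_2 = True: the conjunct ¬x_2 is False.
    x_2 = False: the conjunct x_2 is False.
  x_0 = False: simplifies to ¬(¬x_2) ∧ ¬x_2.
    x_2 = True: the conjunct ¬x_2 is False.
    x_2 = False: the conjunct ¬(¬x_2) becomes ¬(¬False) = False.
Both cases fail — unsatisfiable.

No satisfying assignment exists.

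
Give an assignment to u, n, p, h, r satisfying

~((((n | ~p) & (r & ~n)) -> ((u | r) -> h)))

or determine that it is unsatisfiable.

u: False, n: False, p: False, h: False, r: True

  ~((((n | ~p) & (r & ~n)) -> ((u | r) -> h))) = True
    ((n | ~p) & (r & ~n)) -> ((u | r) -> h) = False
      (n | ~p) & (r & ~n) = True
        n | ~p = True
          ~p = True
        r & ~n = True
          ~n = True
      (u | r) -> h = False
        u | r = True
The formula evaluates to True.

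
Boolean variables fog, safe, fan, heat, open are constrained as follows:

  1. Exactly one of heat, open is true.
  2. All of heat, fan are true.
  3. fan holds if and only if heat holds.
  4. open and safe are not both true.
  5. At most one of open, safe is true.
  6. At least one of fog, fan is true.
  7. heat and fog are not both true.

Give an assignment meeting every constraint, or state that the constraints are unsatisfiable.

fog = False, safe = True, fan = True, heat = True, open = False

  (1) {heat, open}: 1 true — exactly one ✓
  (2) {heat, fan}: all 2 true ✓
  (3) fan=T, heat=T — same ✓
  (4) open=F, safe=T — not both ✓
  (5) {open, safe}: 1 true — at most one ✓
  (6) {fog, fan}: 1 true — at least one ✓
  (7) heat=T, fog=F — not both ✓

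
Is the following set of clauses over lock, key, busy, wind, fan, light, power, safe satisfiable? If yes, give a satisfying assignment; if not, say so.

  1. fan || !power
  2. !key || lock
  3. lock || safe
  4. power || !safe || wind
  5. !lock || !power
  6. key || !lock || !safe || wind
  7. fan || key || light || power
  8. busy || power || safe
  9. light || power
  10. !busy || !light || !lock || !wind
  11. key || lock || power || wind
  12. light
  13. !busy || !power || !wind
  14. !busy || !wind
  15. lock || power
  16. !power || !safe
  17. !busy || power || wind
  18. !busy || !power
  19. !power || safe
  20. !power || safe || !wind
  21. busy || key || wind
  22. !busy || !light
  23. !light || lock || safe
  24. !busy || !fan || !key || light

Unit clause (light) forces light = True.
In (!busy || !light) only !busy is left, so busy = False.
Try lock = False:
  (!key || lock) forces key = False.
  (lock || safe) forces safe = True.
  (lock || power) forces power = True.
  clause (!power || !safe) is falsified — backtrack.
So lock = True.
  then (!lock || !power) forces power = False.
  then (busy || power || safe) forces safe = True.
  then (power || !safe || wind) forces wind = True.
Set key = True.
Set fan = False.
All clauses satisfied.

lock = True, key = True, busy = False, wind = True, fan = False, light = True, power = False, safe = True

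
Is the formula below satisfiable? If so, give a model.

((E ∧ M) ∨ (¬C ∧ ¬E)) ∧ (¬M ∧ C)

Case C = True: the formula simplifies to (E ∧ M) ∧ ¬M.
  M = True: the conjunct ¬M is False.
  M = False: the conjunct M is False.
Case C = False: the conjunct C is False.
Both cases fail — unsatisfiable.

Unsatisfiable — no assignment works.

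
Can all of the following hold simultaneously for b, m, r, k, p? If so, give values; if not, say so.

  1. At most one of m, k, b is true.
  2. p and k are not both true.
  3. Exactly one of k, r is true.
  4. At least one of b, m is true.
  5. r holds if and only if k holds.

UNSATISFIABLE

Case r = True:
  (3) with r=T forces k = False.
  Constraint (5) is violated (r=T, k=F) — contradiction.
Case r = False:
  (3) with r=F forces k = True.
  Constraint (5) is violated (r=F, k=T) — contradiction.
Both cases fail — unsatisfiable.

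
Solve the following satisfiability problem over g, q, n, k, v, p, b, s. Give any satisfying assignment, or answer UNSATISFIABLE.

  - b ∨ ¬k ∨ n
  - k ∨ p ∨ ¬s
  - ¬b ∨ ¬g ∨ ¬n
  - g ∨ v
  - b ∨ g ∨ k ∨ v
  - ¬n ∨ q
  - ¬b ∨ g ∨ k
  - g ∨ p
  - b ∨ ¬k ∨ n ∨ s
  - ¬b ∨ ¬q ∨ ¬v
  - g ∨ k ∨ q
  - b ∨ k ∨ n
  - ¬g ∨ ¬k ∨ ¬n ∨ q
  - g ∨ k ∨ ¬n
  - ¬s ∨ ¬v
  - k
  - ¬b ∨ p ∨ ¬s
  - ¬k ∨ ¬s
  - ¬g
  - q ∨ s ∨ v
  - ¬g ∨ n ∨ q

Unit clause (k) forces k = True.
In (¬k ∨ ¬s) only ¬s is left, so s = False.
Unit clause (¬g) forces g = False.
In (g ∨ v) only v is left, so v = True.
In (g ∨ p) only p is left, so p = True.
Set q = True.
  then (¬b ∨ ¬q ∨ ¬v) forces b = False.
  then (b ∨ ¬k ∨ n) forces n = True.
All clauses satisfied.

g=F, q=T, n=T, k=T, v=T, p=T, b=F, s=F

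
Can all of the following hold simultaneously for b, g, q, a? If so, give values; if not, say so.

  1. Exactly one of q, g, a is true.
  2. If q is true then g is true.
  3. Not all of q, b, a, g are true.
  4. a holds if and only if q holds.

b=T, g=T, q=F, a=F

  (1) {q, g, a}: 1 true — exactly one ✓
  (2) q=F ⇒ g: vacuous ✓
  (3) {q, b, a, g}: 2/4 true — not all ✓
  (4) a=F, q=F — same ✓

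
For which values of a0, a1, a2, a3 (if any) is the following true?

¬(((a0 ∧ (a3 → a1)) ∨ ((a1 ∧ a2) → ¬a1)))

a0 = False, a1 = True, a2 = True, a3 = True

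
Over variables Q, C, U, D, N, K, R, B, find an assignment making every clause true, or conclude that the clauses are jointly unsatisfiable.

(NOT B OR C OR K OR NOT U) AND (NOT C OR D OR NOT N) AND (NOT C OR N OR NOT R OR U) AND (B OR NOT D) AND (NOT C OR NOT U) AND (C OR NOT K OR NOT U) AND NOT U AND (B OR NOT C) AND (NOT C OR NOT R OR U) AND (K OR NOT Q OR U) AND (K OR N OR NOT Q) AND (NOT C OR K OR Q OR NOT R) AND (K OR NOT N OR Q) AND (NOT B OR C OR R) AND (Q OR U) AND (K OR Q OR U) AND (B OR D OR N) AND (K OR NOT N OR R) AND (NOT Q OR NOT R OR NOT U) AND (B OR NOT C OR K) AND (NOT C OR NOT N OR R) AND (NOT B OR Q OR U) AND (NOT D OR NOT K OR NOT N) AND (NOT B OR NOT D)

Unit clause (NOT U) forces U = False.
In (Q OR U) only Q is left, so Q = True.
In (K OR NOT Q OR U) only K is left, so K = True.
Set C = False.
Try D = True:
  (B OR NOT D) forces B = True.
  clause (NOT B OR NOT D) is falsified — backtrack.
So D = False.
Set N = True.
Set R = False.
  then (NOT B OR C OR R) forces B = False.
All clauses satisfied.

Q = True; C = False; U = False; D = False; N = True; K = True; R = False; B = False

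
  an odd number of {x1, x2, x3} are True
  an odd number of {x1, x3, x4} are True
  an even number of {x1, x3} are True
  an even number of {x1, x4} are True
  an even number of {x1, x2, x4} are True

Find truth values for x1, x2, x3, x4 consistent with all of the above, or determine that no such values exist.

Unsatisfiable — no assignment works.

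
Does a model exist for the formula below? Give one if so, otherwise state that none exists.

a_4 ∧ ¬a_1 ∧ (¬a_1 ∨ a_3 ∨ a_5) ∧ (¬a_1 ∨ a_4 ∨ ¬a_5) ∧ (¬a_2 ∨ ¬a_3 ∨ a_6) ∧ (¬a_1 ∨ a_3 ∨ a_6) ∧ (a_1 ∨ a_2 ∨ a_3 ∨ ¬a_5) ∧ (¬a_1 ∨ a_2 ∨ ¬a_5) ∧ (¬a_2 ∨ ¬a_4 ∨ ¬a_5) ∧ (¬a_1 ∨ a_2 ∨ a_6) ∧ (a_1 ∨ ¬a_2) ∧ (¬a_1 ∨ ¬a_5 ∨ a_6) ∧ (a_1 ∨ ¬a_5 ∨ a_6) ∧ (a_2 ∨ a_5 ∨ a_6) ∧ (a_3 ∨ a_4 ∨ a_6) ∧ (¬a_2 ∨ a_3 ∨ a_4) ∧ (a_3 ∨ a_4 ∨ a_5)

a_1 = False, a_2 = False, a_3 = False, a_4 = True, a_5 = False, a_6 = True

Unit clause (a_4) forces a_4 = True.
Unit clause (¬a_1) forces a_1 = False.
In (a_1 ∨ ¬a_2) only ¬a_2 is left, so a_2 = False.
Set a_3 = False.
  then (a_1 ∨ a_2 ∨ a_3 ∨ ¬a_5) forces a_5 = False.
  then (a_2 ∨ a_5 ∨ a_6) forces a_6 = True.
All clauses satisfied.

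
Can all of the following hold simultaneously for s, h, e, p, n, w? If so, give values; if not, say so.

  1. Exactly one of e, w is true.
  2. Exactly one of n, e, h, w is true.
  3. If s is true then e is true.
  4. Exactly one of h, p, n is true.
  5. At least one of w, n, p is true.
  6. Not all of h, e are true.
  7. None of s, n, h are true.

s: False, h: False, e: True, p: True, n: False, w: False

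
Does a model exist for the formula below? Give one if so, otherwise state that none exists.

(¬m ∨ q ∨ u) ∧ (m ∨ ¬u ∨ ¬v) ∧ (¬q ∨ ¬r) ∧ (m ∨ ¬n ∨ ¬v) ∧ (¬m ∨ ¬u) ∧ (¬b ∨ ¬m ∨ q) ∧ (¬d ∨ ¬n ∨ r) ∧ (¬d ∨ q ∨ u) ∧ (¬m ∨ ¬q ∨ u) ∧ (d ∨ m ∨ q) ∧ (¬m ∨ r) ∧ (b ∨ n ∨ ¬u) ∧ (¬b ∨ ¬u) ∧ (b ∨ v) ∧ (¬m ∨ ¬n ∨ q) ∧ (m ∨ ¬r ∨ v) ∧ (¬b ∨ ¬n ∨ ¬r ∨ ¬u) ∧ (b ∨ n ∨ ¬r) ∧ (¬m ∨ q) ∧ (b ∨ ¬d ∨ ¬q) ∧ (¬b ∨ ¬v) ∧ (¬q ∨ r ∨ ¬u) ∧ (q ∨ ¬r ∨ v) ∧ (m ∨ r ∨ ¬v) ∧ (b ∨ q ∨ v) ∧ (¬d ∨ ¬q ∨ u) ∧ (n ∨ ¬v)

b = True; d = False; r = False; u = False; q = True; v = False; n = False; m = False

Set b = True.
  then (¬b ∨ ¬u) forces u = False.
  then (¬b ∨ ¬v) forces v = False.
Try d = True:
  (¬d ∨ q ∨ u) forces q = True.
  clause (¬d ∨ ¬q ∨ u) is falsified — backtrack.
So d = False.
Try r = True:
  (¬q ∨ ¬r) forces q = False.
  clause (q ∨ ¬r ∨ v) is falsified — backtrack.
So r = False.
  then (¬m ∨ r) forces m = False.
  then (d ∨ m ∨ q) forces q = True.
Set n = False.
All clauses satisfied.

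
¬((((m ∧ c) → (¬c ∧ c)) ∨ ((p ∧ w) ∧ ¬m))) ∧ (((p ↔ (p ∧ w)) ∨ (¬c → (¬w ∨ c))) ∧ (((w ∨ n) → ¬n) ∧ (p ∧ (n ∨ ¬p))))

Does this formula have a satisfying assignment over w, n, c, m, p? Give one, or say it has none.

Unsatisfiable — no assignment works.

Case c = True: the formula simplifies to ¬((¬m ∨ ((p ∧ w) ∧ ¬m))) ∧ (((w ∨ n) → ¬n) ∧ (p ∧ (n ∨ ¬p))).
  m = True: simplifies to ((w ∨ n) → ¬n) ∧ (p ∧ (n ∨ ¬p)).
    n = True: the conjunct (w ∨ n) → ¬n becomes (w ∨ True) → ¬True = False.
    n = False: simplifies to p ∧ ¬p.
      p = True: the conjunct ¬p is False.
      p = False: the conjunct p is False.
  m = False: the conjunct ¬((¬m ∨ ((p ∧ w) ∧ ¬m))) becomes ¬((True ∨ (p ∧ w))) = False.
Case c = False: the conjunct ¬((((m ∧ c) → (¬c ∧ c)) ∨ ((p ∧ w) ∧ ¬m))) becomes ¬((True ∨ ((p ∧ w) ∧ ¬m))) = False.
Both cases fail — unsatisfiable.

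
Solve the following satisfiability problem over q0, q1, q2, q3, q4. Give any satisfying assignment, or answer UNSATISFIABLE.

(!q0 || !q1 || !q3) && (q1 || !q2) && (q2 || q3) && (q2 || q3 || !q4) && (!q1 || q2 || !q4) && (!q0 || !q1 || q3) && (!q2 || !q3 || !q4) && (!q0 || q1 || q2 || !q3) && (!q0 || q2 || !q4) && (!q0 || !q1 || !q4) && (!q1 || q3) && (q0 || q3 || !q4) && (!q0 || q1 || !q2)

Set q0 = False.
Set q1 = True.
  then (!q1 || q3) forces q3 = True.
Set q2 = False.
  then (!q1 || q2 || !q4) forces q4 = False.
All clauses satisfied.

q0: False, q1: True, q2: False, q3: True, q4: False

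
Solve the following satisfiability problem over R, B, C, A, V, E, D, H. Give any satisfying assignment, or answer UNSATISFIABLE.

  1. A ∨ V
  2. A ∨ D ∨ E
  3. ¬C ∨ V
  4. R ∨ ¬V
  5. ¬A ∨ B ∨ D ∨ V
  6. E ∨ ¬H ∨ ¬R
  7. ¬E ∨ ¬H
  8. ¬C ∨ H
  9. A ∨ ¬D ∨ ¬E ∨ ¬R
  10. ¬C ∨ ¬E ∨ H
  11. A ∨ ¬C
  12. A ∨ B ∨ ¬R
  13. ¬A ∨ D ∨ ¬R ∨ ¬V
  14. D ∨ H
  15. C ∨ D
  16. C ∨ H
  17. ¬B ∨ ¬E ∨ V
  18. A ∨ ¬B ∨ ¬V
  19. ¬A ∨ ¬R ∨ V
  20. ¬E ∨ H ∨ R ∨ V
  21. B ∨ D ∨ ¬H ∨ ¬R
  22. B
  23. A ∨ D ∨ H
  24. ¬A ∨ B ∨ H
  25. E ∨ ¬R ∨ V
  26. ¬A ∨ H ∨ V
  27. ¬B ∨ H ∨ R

Unit clause (B) forces B = True.
Set R = False.
  then (R ∨ ¬V) forces V = False.
  then (¬B ∨ ¬E ∨ V) forces E = False.
  then (¬B ∨ H ∨ R) forces H = True.
  then (A ∨ V) forces A = True.
  then (¬C ∨ V) forces C = False.
  then (C ∨ D) forces D = True.
All clauses satisfied.

R = False, B = True, C = False, A = True, V = False, E = False, D = True, H = True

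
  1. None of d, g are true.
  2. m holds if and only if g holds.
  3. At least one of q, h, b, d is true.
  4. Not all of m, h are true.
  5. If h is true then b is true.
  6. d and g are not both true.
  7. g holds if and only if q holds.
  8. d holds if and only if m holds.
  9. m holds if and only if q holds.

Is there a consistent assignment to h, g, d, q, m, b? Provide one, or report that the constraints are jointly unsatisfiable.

h = True, g = False, d = False, q = False, m = False, b = True

  (1) {d, g}: 0 true — none ✓
  (2) m=F, g=F — same ✓
  (3) {q, h, b, d}: 2 true — at least one ✓
  (4) {m, h}: 1/2 true — not all ✓
  (5) h=T ⇒ b: T ✓
  (6) d=F, g=F — not both ✓
  (7) g=F, q=F — same ✓
  (8) d=F, m=F — same ✓
  (9) m=F, q=F — same ✓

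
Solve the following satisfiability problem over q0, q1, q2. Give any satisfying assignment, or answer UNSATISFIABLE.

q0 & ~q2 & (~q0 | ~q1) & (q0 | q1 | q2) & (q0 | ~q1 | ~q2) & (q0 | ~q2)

q0 = True; q1 = False; q2 = False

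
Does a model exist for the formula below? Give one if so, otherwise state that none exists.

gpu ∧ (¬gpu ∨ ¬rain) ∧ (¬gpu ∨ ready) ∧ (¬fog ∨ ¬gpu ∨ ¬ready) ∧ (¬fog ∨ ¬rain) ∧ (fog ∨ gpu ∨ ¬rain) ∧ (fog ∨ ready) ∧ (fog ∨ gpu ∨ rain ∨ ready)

gpu = True, ready = True, rain = False, fog = False

Unit clause (gpu) forces gpu = True.
In (¬gpu ∨ ¬rain) only ¬rain is left, so rain = False.
In (¬gpu ∨ ready) only ready is left, so ready = True.
In (¬fog ∨ ¬gpu ∨ ¬ready) only ¬fog is left, so fog = False.
Check each clause:
  (gpu): gpu holds.
  (¬gpu ∨ ¬rain): ¬rain holds.
  (¬gpu ∨ ready): ready holds.
  (¬fog ∨ ¬gpu ∨ ¬ready): ¬fog holds.
  (¬fog ∨ ¬rain): ¬fog holds.
  (fog ∨ gpu ∨ ¬rain): gpu holds.
  (fog ∨ ready): ready holds.
  (fog ∨ gpu ∨ rain ∨ ready): gpu holds.
All clauses satisfied.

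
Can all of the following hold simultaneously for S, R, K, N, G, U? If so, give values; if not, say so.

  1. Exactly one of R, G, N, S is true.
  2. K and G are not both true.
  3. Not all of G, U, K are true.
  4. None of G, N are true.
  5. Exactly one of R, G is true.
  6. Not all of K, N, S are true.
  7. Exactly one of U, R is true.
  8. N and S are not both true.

S = False, R = True, K = False, N = False, G = False, U = False

  (1) {R, G, N, S}: 1 true — exactly one ✓
  (2) K=F, G=F — not both ✓
  (3) {G, U, K}: 0/3 true — not all ✓
  (4) {G, N}: 0 true — none ✓
  (5) {R, G}: 1 true — exactly one ✓
  (6) {K, N, S}: 0/3 true — not all ✓
  (7) {U, R}: 1 true — exactly one ✓
  (8) N=F, S=F — not both ✓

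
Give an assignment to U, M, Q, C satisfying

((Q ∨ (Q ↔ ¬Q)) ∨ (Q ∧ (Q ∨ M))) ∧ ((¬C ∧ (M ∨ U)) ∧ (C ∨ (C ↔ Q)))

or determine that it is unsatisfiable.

No satisfying assignment exists.

Case Q = True: the formula simplifies to (¬C ∧ (M ∨ U)) ∧ (C ∨ C).
  C = True: the conjunct ¬C is False.
  C = False: the conjunct C ∨ C becomes False ∨ False = False.
Case Q = False: the conjunct (Q ∨ (Q ↔ ¬Q)) ∨ (Q ∧ (Q ∨ M)) becomes (False ∨ False) ∨ (False ∧ M) = False.
Both cases fail — unsatisfiable.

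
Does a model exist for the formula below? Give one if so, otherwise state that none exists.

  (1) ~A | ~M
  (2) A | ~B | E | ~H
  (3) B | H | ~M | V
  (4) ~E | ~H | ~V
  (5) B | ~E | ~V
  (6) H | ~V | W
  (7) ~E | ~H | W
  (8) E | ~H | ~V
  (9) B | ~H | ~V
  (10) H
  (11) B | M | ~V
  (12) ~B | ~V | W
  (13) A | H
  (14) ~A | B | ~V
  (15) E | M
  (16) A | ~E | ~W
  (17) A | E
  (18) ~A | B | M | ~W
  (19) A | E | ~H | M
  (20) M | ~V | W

Unit clause (H) forces H = True.
Try W = False:
  (~E | ~H | W) forces E = False.
  (E | ~H | ~V) forces V = False.
  (E | M) forces M = True.
  (~A | ~M) forces A = False.
  clause (A | E) is falsified — backtrack.
So W = True.
Set B = True.
Try E = False:
  (A | ~B | E | ~H) forces A = True.
  (~A | ~M) forces M = False.
  clause (E | M) is falsified — backtrack.
So E = True.
  then (~E | ~H | ~V) forces V = False.
  then (A | ~E | ~W) forces A = True.
  then (~A | ~M) forces M = False.
All clauses satisfied.

H = True, W = True, B = True, E = True, V = False, M = False, A = True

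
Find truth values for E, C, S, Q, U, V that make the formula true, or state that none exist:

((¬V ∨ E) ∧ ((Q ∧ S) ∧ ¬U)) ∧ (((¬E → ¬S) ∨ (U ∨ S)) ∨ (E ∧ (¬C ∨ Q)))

E = True, C = False, S = True, Q = True, U = False, V = True

  (¬V ∨ E) ∧ ((Q ∧ S) ∧ ¬U) = True
    ¬V ∨ E = True
      ¬V = False
    (Q ∧ S) ∧ ¬U = True
      Q ∧ S = True
      ¬U = True
  ((¬E → ¬S) ∨ (U ∨ S)) ∨ (E ∧ (¬C ∨ Q)) = True
    (¬E → ¬S) ∨ (U ∨ S) = True
      ¬E → ¬S = True
        ¬E = False
        ¬S = False
      U ∨ S = True
    E ∧ (¬C ∨ Q) = True
      ¬C ∨ Q = True
        ¬C = True
Both conjuncts True, so the formula holds.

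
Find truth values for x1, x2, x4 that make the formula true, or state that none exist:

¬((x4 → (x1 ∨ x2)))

x1 = False, x2 = False, x4 = True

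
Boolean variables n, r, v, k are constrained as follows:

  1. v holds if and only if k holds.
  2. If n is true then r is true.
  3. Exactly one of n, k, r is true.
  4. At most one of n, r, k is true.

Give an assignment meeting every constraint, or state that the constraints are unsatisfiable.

n = False, r = False, v = True, k = True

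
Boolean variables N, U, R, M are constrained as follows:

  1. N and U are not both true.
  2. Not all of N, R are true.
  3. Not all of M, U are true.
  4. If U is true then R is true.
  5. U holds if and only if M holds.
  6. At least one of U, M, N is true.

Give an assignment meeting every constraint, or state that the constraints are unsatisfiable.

N = True; U = False; R = False; M = False

  (1) N=T, U=F — not both ✓
  (2) {N, R}: 1/2 true — not all ✓
  (3) {M, U}: 0/2 true — not all ✓
  (4) U=F ⇒ R: vacuous ✓
  (5) U=F, M=F — same ✓
  (6) {U, M, N}: 1 true — at least one ✓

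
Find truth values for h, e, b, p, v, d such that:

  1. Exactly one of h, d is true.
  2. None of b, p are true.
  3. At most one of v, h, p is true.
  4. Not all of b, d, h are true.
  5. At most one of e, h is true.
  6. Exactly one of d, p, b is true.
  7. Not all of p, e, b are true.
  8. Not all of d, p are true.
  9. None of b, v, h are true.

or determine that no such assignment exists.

h = False, e = True, b = False, p = False, v = False, d = True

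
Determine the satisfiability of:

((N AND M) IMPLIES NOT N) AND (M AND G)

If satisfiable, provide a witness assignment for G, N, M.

G: True, N: False, M: True

  (N AND M) IMPLIES NOT N = True
    N AND M = False
    NOT N = True
  M AND G = True
Both conjuncts True, so the formula holds.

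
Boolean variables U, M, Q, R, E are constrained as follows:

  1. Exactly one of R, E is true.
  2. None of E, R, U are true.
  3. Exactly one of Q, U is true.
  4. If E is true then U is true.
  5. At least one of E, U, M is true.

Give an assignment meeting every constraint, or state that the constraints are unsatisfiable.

Unsatisfiable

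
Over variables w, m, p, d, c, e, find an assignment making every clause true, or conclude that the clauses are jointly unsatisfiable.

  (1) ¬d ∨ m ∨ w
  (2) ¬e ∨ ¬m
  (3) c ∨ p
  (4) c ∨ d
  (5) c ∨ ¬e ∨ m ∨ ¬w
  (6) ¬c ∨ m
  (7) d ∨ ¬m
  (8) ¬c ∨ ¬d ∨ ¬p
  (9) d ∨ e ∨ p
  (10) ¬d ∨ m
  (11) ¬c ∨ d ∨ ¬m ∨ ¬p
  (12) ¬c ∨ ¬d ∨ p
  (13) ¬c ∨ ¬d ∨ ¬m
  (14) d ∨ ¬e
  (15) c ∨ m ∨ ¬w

w = True, m = True, p = True, d = True, c = False, e = False

Set w = True.
Try m = False:
  (¬c ∨ m) forces c = False.
  clause (c ∨ m ∨ ¬w) is falsified — backtrack.
So m = True.
  then (¬e ∨ ¬m) forces e = False.
  then (d ∨ ¬m) forces d = True.
  then (¬c ∨ ¬d ∨ ¬m) forces c = False.
  then (c ∨ p) forces p = True.
All clauses satisfied.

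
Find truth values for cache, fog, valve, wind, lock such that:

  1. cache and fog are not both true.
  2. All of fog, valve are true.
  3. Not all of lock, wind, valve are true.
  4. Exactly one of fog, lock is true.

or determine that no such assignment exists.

cache=F; fog=T; valve=T; wind=F; lock=F

  (1) cache=F, fog=T — not both ✓
  (2) {fog, valve}: all 2 true ✓
  (3) {lock, wind, valve}: 1/3 true — not all ✓
  (4) {fog, lock}: 1 true — exactly one ✓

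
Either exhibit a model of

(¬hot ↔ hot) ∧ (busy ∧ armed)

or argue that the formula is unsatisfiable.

The formula is unsatisfiable.

The conjunct ¬hot ↔ hot is unsatisfiable on its own:
  hot=F: evaluates to False.
  hot=T: evaluates to False.
So the whole conjunction is unsatisfiable.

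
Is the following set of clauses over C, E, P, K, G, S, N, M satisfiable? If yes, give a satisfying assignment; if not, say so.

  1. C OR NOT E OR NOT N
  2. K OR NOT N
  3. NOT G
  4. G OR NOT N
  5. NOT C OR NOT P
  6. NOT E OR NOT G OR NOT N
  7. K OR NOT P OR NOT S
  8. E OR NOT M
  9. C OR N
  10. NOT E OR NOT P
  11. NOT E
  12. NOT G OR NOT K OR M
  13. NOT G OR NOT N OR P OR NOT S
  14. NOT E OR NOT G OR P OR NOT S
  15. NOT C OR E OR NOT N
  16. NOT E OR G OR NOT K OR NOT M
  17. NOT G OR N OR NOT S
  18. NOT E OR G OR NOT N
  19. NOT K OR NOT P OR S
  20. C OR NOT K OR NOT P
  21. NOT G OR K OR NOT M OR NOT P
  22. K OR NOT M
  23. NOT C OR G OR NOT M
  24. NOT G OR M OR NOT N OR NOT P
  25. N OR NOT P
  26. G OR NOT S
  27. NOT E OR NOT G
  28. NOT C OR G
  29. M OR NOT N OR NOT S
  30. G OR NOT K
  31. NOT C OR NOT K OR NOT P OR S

Unsatisfiable

Case G = True:
  Clause (NOT G) is falsified — contradiction.
Case G = False:
  (G OR NOT N) forces N = False.
  (C OR N) forces C = True.
  Clause (NOT C OR G) is falsified — contradiction.
Both cases fail, so the formula is unsatisfiable.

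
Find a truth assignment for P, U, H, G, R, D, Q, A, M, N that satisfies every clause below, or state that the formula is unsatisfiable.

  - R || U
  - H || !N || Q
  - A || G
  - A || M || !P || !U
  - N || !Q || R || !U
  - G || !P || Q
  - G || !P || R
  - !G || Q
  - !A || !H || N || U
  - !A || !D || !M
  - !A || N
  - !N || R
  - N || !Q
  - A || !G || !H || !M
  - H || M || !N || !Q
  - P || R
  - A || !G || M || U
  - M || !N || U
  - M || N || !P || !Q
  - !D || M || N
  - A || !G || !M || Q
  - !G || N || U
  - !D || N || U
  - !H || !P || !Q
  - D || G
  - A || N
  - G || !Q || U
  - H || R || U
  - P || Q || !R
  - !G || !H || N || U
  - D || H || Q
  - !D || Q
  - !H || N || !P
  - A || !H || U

Set P = False.
  then (P || R) forces R = True.
  then (P || Q || !R) forces Q = True.
  then (N || !Q) forces N = True.
Set U = True.
Set H = True.
Set G = True.
Set D = False.
Set A = True.
Set M = False.
All clauses satisfied.

P: False, U: True, H: True, G: True, R: True, D: False, Q: True, A: True, M: False, N: True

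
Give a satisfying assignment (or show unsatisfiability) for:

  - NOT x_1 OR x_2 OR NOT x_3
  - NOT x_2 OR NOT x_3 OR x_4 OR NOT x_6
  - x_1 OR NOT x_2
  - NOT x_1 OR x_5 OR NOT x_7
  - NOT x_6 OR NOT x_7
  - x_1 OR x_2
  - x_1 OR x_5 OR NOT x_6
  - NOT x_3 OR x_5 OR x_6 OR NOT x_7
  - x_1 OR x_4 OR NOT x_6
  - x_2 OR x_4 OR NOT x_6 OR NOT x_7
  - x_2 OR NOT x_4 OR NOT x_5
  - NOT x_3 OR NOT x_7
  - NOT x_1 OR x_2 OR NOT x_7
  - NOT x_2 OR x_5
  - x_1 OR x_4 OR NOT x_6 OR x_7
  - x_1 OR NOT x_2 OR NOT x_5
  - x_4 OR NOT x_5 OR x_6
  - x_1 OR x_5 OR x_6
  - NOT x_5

x_1=T; x_2=F; x_3=F; x_4=F; x_5=F; x_6=F; x_7=F

Unit clause (NOT x_5) forces x_5 = False.
In (NOT x_2 OR x_5) only NOT x_2 is left, so x_2 = False.
In (x_1 OR x_2) only x_1 is left, so x_1 = True.
In (NOT x_1 OR x_2 OR NOT x_7) only NOT x_7 is left, so x_7 = False.
In (NOT x_1 OR x_2 OR NOT x_3) only NOT x_3 is left, so x_3 = False.
Set x_4 = False.
Set x_6 = False.
All clauses satisfied.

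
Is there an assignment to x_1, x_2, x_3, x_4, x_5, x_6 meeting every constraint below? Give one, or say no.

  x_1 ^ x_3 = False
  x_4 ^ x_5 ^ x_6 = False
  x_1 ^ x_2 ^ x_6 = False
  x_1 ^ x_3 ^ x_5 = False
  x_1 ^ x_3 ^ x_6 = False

x_1: False; x_2: False; x_3: False; x_4: False; x_5: False; x_6: False

x_1 ^ x_3 = F ^ F = False ✓
x_4 ^ x_5 ^ x_6 = F ^ F ^ F = False ✓
x_1 ^ x_2 ^ x_6 = F ^ F ^ F = False ✓
x_1 ^ x_3 ^ x_5 = F ^ F ^ F = False ✓
x_1 ^ x_3 ^ x_6 = F ^ F ^ F = False ✓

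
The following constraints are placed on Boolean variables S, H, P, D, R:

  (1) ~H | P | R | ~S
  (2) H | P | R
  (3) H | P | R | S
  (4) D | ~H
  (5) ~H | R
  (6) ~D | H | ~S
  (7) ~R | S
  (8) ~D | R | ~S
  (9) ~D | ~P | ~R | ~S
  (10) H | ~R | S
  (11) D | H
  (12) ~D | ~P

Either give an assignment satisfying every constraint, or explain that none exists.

Try S = False:
  (~R | S) forces R = False.
  (~H | R) forces H = False.
  (H | P | R) forces P = True.
  (D | H) forces D = True.
  clause (~D | ~P) is falsified — backtrack.
So S = True.
Try H = False:
  (~D | H | ~S) forces D = False.
  clause (D | H) is falsified — backtrack.
So H = True.
  then (D | ~H) forces D = True.
  then (~H | R) forces R = True.
  then (~D | ~P | ~R | ~S) forces P = False.
All clauses satisfied.

S: True, H: True, P: False, D: True, R: True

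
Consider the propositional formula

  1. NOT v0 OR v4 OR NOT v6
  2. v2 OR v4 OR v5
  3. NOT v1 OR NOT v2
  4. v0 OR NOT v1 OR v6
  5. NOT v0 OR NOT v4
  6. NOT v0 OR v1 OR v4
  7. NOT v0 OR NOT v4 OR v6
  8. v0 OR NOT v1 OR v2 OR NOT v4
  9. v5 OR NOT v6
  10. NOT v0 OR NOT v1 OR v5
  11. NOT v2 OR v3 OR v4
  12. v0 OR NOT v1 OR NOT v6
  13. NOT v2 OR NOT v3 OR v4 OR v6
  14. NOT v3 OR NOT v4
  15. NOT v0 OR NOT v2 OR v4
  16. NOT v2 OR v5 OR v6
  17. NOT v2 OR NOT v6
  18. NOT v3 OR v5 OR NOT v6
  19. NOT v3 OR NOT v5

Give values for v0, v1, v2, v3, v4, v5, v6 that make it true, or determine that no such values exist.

Set v0 = False.
Try v1 = True:
  (NOT v1 OR NOT v2) forces v2 = False.
  (v0 OR NOT v1 OR v6) forces v6 = True.
  clause (v0 OR NOT v1 OR NOT v6) is falsified — backtrack.
So v1 = False.
Set v2 = False.
Try v3 = True:
  (NOT v3 OR NOT v4) forces v4 = False.
  (v2 OR v4 OR v5) forces v5 = True.
  clause (NOT v3 OR NOT v5) is falsified — backtrack.
So v3 = False.
Set v4 = True.
Set v5 = True.
Set v6 = False.
All clauses satisfied.

v0 = False; v1 = False; v2 = False; v3 = False; v4 = True; v5 = True; v6 = False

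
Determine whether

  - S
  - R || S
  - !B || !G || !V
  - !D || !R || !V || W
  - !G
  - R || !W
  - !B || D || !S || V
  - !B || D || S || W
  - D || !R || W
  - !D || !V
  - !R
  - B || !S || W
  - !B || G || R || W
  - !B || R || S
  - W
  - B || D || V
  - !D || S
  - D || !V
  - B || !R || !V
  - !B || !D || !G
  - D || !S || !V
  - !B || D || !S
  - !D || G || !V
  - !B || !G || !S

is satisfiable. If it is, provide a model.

Case G = True:
  Clause (!G) is falsified — contradiction.
Case G = False:
  (S) forces S = True.
  (!R) forces R = False.
  (R || !W) forces W = False.
  Clause (W) is falsified — contradiction.
Both cases fail, so the formula is unsatisfiable.

No satisfying assignment exists.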